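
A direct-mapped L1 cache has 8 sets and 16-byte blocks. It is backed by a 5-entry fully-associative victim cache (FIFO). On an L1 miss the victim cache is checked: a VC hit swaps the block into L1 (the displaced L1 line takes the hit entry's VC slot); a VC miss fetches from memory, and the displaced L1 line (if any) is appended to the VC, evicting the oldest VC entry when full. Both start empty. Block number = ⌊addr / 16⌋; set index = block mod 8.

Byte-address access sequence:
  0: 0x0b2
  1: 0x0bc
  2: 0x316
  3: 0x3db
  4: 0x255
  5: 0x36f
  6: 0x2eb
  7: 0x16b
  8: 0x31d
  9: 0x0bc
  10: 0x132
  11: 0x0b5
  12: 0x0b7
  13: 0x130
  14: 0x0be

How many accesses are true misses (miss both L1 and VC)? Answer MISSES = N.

  [0] addr=0xb2 blk=11 s=3: MISS | VC []
  [1] addr=0xbc blk=11 s=3: L1-HIT | VC []
  [2] addr=0x316 blk=49 s=1: MISS | VC []
  [3] addr=0x3db blk=61 s=5: MISS | VC []
  [4] addr=0x255 blk=37 s=5: MISS | VC [61]
  [5] addr=0x36f blk=54 s=6: MISS | VC [61]
  [6] addr=0x2eb blk=46 s=6: MISS | VC [61, 54]
  [7] addr=0x16b blk=22 s=6: MISS | VC [61, 54, 46]
  [8] addr=0x31d blk=49 s=1: L1-HIT | VC [61, 54, 46]
  [9] addr=0xbc blk=11 s=3: L1-HIT | VC [61, 54, 46]
  [10] addr=0x132 blk=19 s=3: MISS | VC [61, 54, 46, 11]
  [11] addr=0xb5 blk=11 s=3: VC-HIT | VC [61, 54, 46, 19]
  [12] addr=0xb7 blk=11 s=3: L1-HIT | VC [61, 54, 46, 19]
  [13] addr=0x130 blk=19 s=3: VC-HIT | VC [61, 54, 46, 11]
  [14] addr=0xbe blk=11 s=3: VC-HIT | VC [61, 54, 46, 19]

MISSES = 8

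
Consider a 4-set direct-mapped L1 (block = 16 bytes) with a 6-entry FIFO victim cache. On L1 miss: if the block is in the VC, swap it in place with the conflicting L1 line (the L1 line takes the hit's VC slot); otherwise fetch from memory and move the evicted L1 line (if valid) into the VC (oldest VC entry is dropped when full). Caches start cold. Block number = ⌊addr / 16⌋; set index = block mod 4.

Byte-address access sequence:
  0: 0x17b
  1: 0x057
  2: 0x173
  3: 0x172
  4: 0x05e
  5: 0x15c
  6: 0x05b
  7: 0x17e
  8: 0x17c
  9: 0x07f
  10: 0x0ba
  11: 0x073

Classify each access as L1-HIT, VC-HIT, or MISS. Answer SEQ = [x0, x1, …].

SEQ = [MISS, MISS, L1-HIT, L1-HIT, L1-HIT, MISS, VC-HIT, L1-HIT, L1-HIT, MISS, MISS, VC-HIT]

  [0] addr=0x17b blk=23 s=3: MISS | VC []
  [1] addr=0x57 blk=5 s=1: MISS | VC []
  [2] addr=0x173 blk=23 s=3: L1-HIT | VC []
  [3] addr=0x172 blk=23 s=3: L1-HIT | VC []
  [4] addr=0x5e blk=5 s=1: L1-HIT | VC []
  [5] addr=0x15c blk=21 s=1: MISS | VC [5]
  [6] addr=0x5b blk=5 s=1: VC-HIT | VC [21]
  [7] addr=0x17e blk=23 s=3: L1-HIT | VC [21]
  [8] addr=0x17c blk=23 s=3: L1-HIT | VC [21]
  [9] addr=0x7f blk=7 s=3: MISS | VC [21, 23]
  [10] addr=0xba blk=11 s=3: MISS | VC [21, 23, 7]
  [11] addr=0x73 blk=7 s=3: VC-HIT | VC [21, 23, 11]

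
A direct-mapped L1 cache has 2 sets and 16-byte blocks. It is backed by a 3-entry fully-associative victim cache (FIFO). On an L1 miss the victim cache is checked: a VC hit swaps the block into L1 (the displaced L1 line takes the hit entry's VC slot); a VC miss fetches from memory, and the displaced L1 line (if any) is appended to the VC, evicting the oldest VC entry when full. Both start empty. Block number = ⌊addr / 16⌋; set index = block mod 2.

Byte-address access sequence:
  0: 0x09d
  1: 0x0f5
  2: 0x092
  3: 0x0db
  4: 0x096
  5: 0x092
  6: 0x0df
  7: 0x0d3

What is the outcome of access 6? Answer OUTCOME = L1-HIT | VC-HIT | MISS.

OUTCOME = VC-HIT

#0 0x9d→b9/s1 MISS; vc=[]
#1 0xf5→b15/s1 MISS; vc=[9]
#2 0x92→b9/s1 VC-HIT; vc=[15]
#3 0xdb→b13/s1 MISS; vc=[15,9]
#4 0x96→b9/s1 VC-HIT; vc=[15,13]
#5 0x92→b9/s1 L1-HIT; vc=[15,13]
#6 0xdf→b13/s1 VC-HIT; vc=[15,9]
#7 0xd3→b13/s1 L1-HIT; vc=[15,9]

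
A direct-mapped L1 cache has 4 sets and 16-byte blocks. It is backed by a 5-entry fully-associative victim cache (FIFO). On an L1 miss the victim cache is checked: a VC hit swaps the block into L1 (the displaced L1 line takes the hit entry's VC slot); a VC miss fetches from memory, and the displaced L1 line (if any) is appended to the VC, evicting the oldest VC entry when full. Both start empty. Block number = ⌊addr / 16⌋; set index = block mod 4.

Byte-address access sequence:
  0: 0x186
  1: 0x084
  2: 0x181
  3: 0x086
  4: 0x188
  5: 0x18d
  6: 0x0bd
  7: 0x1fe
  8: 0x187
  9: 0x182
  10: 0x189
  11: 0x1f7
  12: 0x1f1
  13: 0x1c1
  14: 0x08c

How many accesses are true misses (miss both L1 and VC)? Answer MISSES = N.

MISSES = 5

0: 0x186 (blk 24, set 0) → MISS  vc=[]
1: 0x84 (blk 8, set 0) → MISS  vc=[24]
2: 0x181 (blk 24, set 0) → VC-HIT  vc=[8]
3: 0x86 (blk 8, set 0) → VC-HIT  vc=[24]
4: 0x188 (blk 24, set 0) → VC-HIT  vc=[8]
5: 0x18d (blk 24, set 0) → L1-HIT  vc=[8]
6: 0xbd (blk 11, set 3) → MISS  vc=[8]
7: 0x1fe (blk 31, set 3) → MISS  vc=[8, 11]
8: 0x187 (blk 24, set 0) → L1-HIT  vc=[8, 11]
9: 0x182 (blk 24, set 0) → L1-HIT  vc=[8, 11]
10: 0x189 (blk 24, set 0) → L1-HIT  vc=[8, 11]
11: 0x1f7 (blk 31, set 3) → L1-HIT  vc=[8, 11]
12: 0x1f1 (blk 31, set 3) → L1-HIT  vc=[8, 11]
13: 0x1c1 (blk 28, set 0) → MISS  vc=[8, 11, 24]
14: 0x8c (blk 8, set 0) → VC-HIT  vc=[28, 11, 24]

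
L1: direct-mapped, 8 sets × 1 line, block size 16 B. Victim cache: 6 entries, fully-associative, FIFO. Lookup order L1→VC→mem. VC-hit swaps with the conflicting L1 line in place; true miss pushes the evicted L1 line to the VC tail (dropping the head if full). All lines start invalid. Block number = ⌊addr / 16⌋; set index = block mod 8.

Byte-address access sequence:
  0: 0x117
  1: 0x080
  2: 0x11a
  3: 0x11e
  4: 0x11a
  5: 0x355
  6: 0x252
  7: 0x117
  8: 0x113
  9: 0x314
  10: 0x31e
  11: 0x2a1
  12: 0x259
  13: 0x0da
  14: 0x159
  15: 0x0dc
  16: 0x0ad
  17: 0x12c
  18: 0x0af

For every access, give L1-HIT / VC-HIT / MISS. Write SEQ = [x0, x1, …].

0: 0x117 (blk 17, set 1) → MISS  vc=[]
1: 0x80 (blk 8, set 0) → MISS  vc=[]
2: 0x11a (blk 17, set 1) → L1-HIT  vc=[]
3: 0x11e (blk 17, set 1) → L1-HIT  vc=[]
4: 0x11a (blk 17, set 1) → L1-HIT  vc=[]
5: 0x355 (blk 53, set 5) → MISS  vc=[]
6: 0x252 (blk 37, set 5) → MISS  vc=[53]
7: 0x117 (blk 17, set 1) → L1-HIT  vc=[53]
8: 0x113 (blk 17, set 1) → L1-HIT  vc=[53]
9: 0x314 (blk 49, set 1) → MISS  vc=[53, 17]
10: 0x31e (blk 49, set 1) → L1-HIT  vc=[53, 17]
11: 0x2a1 (blk 42, set 2) → MISS  vc=[53, 17]
12: 0x259 (blk 37, set 5) → L1-HIT  vc=[53, 17]
13: 0xda (blk 13, set 5) → MISS  vc=[53, 17, 37]
14: 0x159 (blk 21, set 5) → MISS  vc=[53, 17, 37, 13]
15: 0xdc (blk 13, set 5) → VC-HIT  vc=[53, 17, 37, 21]
16: 0xad (blk 10, set 2) → MISS  vc=[53, 17, 37, 21, 42]
17: 0x12c (blk 18, set 2) → MISS  vc=[53, 17, 37, 21, 42, 10]
18: 0xaf (blk 10, set 2) → VC-HIT  vc=[53, 17, 37, 21, 42, 18]

SEQ = [MISS, MISS, L1-HIT, L1-HIT, L1-HIT, MISS, MISS, L1-HIT, L1-HIT, MISS, L1-HIT, MISS, L1-HIT, MISS, MISS, VC-HIT, MISS, MISS, VC-HIT]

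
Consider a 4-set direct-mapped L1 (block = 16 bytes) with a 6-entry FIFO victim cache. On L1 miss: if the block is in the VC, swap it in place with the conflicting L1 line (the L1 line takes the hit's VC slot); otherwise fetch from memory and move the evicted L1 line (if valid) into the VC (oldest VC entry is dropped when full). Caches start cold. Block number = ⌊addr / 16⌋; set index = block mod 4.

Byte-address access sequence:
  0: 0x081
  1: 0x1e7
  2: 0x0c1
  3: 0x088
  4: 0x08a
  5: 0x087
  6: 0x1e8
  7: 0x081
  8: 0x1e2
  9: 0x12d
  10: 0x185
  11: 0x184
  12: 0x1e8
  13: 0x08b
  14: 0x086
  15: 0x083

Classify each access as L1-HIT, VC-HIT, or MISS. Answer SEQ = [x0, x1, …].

SEQ = [MISS, MISS, MISS, VC-HIT, L1-HIT, L1-HIT, L1-HIT, L1-HIT, L1-HIT, MISS, MISS, L1-HIT, VC-HIT, VC-HIT, L1-HIT, L1-HIT]

0: 0x81 (blk 8, set 0) → MISS  vc=[]
1: 0x1e7 (blk 30, set 2) → MISS  vc=[]
2: 0xc1 (blk 12, set 0) → MISS  vc=[8]
3: 0x88 (blk 8, set 0) → VC-HIT  vc=[12]
4: 0x8a (blk 8, set 0) → L1-HIT  vc=[12]
5: 0x87 (blk 8, set 0) → L1-HIT  vc=[12]
6: 0x1e8 (blk 30, set 2) → L1-HIT  vc=[12]
7: 0x81 (blk 8, set 0) → L1-HIT  vc=[12]
8: 0x1e2 (blk 30, set 2) → L1-HIT  vc=[12]
9: 0x12d (blk 18, set 2) → MISS  vc=[12, 30]
10: 0x185 (blk 24, set 0) → MISS  vc=[12, 30, 8]
11: 0x184 (blk 24, set 0) → L1-HIT  vc=[12, 30, 8]
12: 0x1e8 (blk 30, set 2) → VC-HIT  vc=[12, 18, 8]
13: 0x8b (blk 8, set 0) → VC-HIT  vc=[12, 18, 24]
14: 0x86 (blk 8, set 0) → L1-HIT  vc=[12, 18, 24]
15: 0x83 (blk 8, set 0) → L1-HIT  vc=[12, 18, 24]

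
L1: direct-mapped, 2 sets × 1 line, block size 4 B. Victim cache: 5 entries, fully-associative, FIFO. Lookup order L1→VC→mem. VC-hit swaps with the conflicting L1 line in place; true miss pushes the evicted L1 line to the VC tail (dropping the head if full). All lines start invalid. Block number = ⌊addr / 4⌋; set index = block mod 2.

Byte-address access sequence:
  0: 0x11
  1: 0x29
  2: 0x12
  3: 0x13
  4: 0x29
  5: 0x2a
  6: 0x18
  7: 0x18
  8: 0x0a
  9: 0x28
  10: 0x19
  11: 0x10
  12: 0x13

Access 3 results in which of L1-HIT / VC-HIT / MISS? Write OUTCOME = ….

OUTCOME = L1-HIT

#0 0x11→b4/s0 MISS; vc=[]
#1 0x29→b10/s0 MISS; vc=[4]
#2 0x12→b4/s0 VC-HIT; vc=[10]
#3 0x13→b4/s0 L1-HIT; vc=[10]
#4 0x29→b10/s0 VC-HIT; vc=[4]
#5 0x2a→b10/s0 L1-HIT; vc=[4]
#6 0x18→b6/s0 MISS; vc=[4,10]
#7 0x18→b6/s0 L1-HIT; vc=[4,10]
#8 0xa→b2/s0 MISS; vc=[4,10,6]
#9 0x28→b10/s0 VC-HIT; vc=[4,2,6]
#10 0x19→b6/s0 VC-HIT; vc=[4,2,10]
#11 0x10→b4/s0 VC-HIT; vc=[6,2,10]
#12 0x13→b4/s0 L1-HIT; vc=[6,2,10]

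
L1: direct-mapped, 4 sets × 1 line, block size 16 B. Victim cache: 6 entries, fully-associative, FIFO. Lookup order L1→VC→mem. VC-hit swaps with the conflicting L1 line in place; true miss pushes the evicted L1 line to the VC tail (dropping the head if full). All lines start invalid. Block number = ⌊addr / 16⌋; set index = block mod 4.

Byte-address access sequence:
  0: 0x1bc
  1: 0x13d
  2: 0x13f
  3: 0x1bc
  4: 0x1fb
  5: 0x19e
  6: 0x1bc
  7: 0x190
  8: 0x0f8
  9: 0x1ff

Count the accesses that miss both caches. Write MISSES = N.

MISSES = 5

#0 0x1bc→b27/s3 MISS; vc=[]
#1 0x13d→b19/s3 MISS; vc=[27]
#2 0x13f→b19/s3 L1-HIT; vc=[27]
#3 0x1bc→b27/s3 VC-HIT; vc=[19]
#4 0x1fb→b31/s3 MISS; vc=[19,27]
#5 0x19e→b25/s1 MISS; vc=[19,27]
#6 0x1bc→b27/s3 VC-HIT; vc=[19,31]
#7 0x190→b25/s1 L1-HIT; vc=[19,31]
#8 0xf8→b15/s3 MISS; vc=[19,31,27]
#9 0x1ff→b31/s3 VC-HIT; vc=[19,15,27]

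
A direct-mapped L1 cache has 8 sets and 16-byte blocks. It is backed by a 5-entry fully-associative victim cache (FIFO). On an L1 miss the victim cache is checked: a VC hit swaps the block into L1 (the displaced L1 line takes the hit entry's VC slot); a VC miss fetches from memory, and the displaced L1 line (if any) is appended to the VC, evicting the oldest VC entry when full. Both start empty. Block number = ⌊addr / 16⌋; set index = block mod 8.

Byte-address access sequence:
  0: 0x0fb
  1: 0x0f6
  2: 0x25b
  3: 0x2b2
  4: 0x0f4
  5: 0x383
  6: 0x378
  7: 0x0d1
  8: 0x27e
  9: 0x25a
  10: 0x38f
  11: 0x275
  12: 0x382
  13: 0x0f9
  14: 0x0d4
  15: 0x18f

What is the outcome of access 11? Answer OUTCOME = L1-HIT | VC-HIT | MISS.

OUTCOME = L1-HIT

  [0] addr=0xfb blk=15 s=7: MISS | VC []
  [1] addr=0xf6 blk=15 s=7: L1-HIT | VC []
  [2] addr=0x25b blk=37 s=5: MISS | VC []
  [3] addr=0x2b2 blk=43 s=3: MISS | VC []
  [4] addr=0xf4 blk=15 s=7: L1-HIT | VC []
  [5] addr=0x383 blk=56 s=0: MISS | VC []
  [6] addr=0x378 blk=55 s=7: MISS | VC [15]
  [7] addr=0xd1 blk=13 s=5: MISS | VC [15, 37]
  [8] addr=0x27e blk=39 s=7: MISS | VC [15, 37, 55]
  [9] addr=0x25a blk=37 s=5: VC-HIT | VC [15, 13, 55]
  [10] addr=0x38f blk=56 s=0: L1-HIT | VC [15, 13, 55]
  [11] addr=0x275 blk=39 s=7: L1-HIT | VC [15, 13, 55]
  [12] addr=0x382 blk=56 s=0: L1-HIT | VC [15, 13, 55]
  [13] addr=0xf9 blk=15 s=7: VC-HIT | VC [39, 13, 55]
  [14] addr=0xd4 blk=13 s=5: VC-HIT | VC [39, 37, 55]
  [15] addr=0x18f blk=24 s=0: MISS | VC [39, 37, 55, 56]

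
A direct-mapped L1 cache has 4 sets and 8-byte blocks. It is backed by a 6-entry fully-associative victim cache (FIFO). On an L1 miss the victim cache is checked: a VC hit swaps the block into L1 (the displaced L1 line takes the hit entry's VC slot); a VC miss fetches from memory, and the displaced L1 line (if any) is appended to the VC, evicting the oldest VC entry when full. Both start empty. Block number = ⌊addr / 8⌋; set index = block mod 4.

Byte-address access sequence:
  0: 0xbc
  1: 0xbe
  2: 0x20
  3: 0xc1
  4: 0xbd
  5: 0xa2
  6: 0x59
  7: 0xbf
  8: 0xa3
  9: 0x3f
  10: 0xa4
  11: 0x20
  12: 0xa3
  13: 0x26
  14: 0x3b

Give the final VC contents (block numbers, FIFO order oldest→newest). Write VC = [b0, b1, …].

VC = [20, 24, 11, 23]

0: 0xbc (blk 23, set 3) → MISS  vc=[]
1: 0xbe (blk 23, set 3) → L1-HIT  vc=[]
2: 0x20 (blk 4, set 0) → MISS  vc=[]
3: 0xc1 (blk 24, set 0) → MISS  vc=[4]
4: 0xbd (blk 23, set 3) → L1-HIT  vc=[4]
5: 0xa2 (blk 20, set 0) → MISS  vc=[4, 24]
6: 0x59 (blk 11, set 3) → MISS  vc=[4, 24, 23]
7: 0xbf (blk 23, set 3) → VC-HIT  vc=[4, 24, 11]
8: 0xa3 (blk 20, set 0) → L1-HIT  vc=[4, 24, 11]
9: 0x3f (blk 7, set 3) → MISS  vc=[4, 24, 11, 23]
10: 0xa4 (blk 20, set 0) → L1-HIT  vc=[4, 24, 11, 23]
11: 0x20 (blk 4, set 0) → VC-HIT  vc=[20, 24, 11, 23]
12: 0xa3 (blk 20, set 0) → VC-HIT  vc=[4, 24, 11, 23]
13: 0x26 (blk 4, set 0) → VC-HIT  vc=[20, 24, 11, 23]
14: 0x3b (blk 7, set 3) → L1-HIT  vc=[20, 24, 11, 23]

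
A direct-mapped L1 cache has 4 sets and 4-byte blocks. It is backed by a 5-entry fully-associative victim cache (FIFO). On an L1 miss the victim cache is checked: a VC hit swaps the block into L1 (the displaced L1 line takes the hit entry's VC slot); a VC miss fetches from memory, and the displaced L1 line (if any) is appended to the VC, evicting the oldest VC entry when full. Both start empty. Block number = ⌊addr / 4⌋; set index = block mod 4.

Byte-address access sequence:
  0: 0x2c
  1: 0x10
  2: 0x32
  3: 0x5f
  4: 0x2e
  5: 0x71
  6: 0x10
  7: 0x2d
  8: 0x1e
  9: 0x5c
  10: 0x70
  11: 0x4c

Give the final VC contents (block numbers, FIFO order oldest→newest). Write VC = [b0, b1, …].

0: 0x2c (blk 11, set 3) → MISS  vc=[]
1: 0x10 (blk 4, set 0) → MISS  vc=[]
2: 0x32 (blk 12, set 0) → MISS  vc=[4]
3: 0x5f (blk 23, set 3) → MISS  vc=[4, 11]
4: 0x2e (blk 11, set 3) → VC-HIT  vc=[4, 23]
5: 0x71 (blk 28, set 0) → MISS  vc=[4, 23, 12]
6: 0x10 (blk 4, set 0) → VC-HIT  vc=[28, 23, 12]
7: 0x2d (blk 11, set 3) → L1-HIT  vc=[28, 23, 12]
8: 0x1e (blk 7, set 3) → MISS  vc=[28, 23, 12, 11]
9: 0x5c (blk 23, set 3) → VC-HIT  vc=[28, 7, 12, 11]
10: 0x70 (blk 28, set 0) → VC-HIT  vc=[4, 7, 12, 11]
11: 0x4c (blk 19, set 3) → MISS  vc=[4, 7, 12, 11, 23]

VC = [4, 7, 12, 11, 23]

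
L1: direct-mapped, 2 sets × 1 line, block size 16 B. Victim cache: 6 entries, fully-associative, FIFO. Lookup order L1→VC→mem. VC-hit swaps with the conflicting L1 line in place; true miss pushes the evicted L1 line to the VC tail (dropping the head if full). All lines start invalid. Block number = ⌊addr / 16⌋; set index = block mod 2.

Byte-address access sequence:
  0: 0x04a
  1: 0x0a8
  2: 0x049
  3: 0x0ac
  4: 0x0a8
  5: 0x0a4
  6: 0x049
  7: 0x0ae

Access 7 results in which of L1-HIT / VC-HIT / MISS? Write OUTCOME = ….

  [0] addr=0x4a blk=4 s=0: MISS | VC []
  [1] addr=0xa8 blk=10 s=0: MISS | VC [4]
  [2] addr=0x49 blk=4 s=0: VC-HIT | VC [10]
  [3] addr=0xac blk=10 s=0: VC-HIT | VC [4]
  [4] addr=0xa8 blk=10 s=0: L1-HIT | VC [4]
  [5] addr=0xa4 blk=10 s=0: L1-HIT | VC [4]
  [6] addr=0x49 blk=4 s=0: VC-HIT | VC [10]
  [7] addr=0xae blk=10 s=0: VC-HIT | VC [4]

OUTCOME = VC-HIT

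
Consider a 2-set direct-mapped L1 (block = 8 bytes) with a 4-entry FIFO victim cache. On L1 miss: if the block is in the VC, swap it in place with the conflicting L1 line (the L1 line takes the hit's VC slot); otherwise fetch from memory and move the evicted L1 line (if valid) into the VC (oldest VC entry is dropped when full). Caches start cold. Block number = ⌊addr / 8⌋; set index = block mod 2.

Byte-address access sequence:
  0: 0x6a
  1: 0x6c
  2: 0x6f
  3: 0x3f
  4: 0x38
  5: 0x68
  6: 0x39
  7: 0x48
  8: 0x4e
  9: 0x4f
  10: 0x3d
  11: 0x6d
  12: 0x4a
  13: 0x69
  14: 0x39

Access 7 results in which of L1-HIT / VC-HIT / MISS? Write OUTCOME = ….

0: 0x6a (blk 13, set 1) → MISS  vc=[]
1: 0x6c (blk 13, set 1) → L1-HIT  vc=[]
2: 0x6f (blk 13, set 1) → L1-HIT  vc=[]
3: 0x3f (blk 7, set 1) → MISS  vc=[13]
4: 0x38 (blk 7, set 1) → L1-HIT  vc=[13]
5: 0x68 (blk 13, set 1) → VC-HIT  vc=[7]
6: 0x39 (blk 7, set 1) → VC-HIT  vc=[13]
7: 0x48 (blk 9, set 1) → MISS  vc=[13, 7]
8: 0x4e (blk 9, set 1) → L1-HIT  vc=[13, 7]
9: 0x4f (blk 9, set 1) → L1-HIT  vc=[13, 7]
10: 0x3d (blk 7, set 1) → VC-HIT  vc=[13, 9]
11: 0x6d (blk 13, set 1) → VC-HIT  vc=[7, 9]
12: 0x4a (blk 9, set 1) → VC-HIT  vc=[7, 13]
13: 0x69 (blk 13, set 1) → VC-HIT  vc=[7, 9]
14: 0x39 (blk 7, set 1) → VC-HIT  vc=[13, 9]

OUTCOME = MISS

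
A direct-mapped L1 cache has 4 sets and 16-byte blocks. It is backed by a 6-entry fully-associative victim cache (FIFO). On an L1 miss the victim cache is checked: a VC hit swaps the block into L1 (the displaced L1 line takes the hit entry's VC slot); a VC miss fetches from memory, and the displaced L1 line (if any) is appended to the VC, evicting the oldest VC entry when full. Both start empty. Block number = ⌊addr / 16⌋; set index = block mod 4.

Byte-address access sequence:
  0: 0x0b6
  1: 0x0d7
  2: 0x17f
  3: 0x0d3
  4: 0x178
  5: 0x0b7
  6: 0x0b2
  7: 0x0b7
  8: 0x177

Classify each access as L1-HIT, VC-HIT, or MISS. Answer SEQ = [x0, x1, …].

SEQ = [MISS, MISS, MISS, L1-HIT, L1-HIT, VC-HIT, L1-HIT, L1-HIT, VC-HIT]

  [0] addr=0xb6 blk=11 s=3: MISS | VC []
  [1] addr=0xd7 blk=13 s=1: MISS | VC []
  [2] addr=0x17f blk=23 s=3: MISS | VC [11]
  [3] addr=0xd3 blk=13 s=1: L1-HIT | VC [11]
  [4] addr=0x178 blk=23 s=3: L1-HIT | VC [11]
  [5] addr=0xb7 blk=11 s=3: VC-HIT | VC [23]
  [6] addr=0xb2 blk=11 s=3: L1-HIT | VC [23]
  [7] addr=0xb7 blk=11 s=3: L1-HIT | VC [23]
  [8] addr=0x177 blk=23 s=3: VC-HIT | VC [11]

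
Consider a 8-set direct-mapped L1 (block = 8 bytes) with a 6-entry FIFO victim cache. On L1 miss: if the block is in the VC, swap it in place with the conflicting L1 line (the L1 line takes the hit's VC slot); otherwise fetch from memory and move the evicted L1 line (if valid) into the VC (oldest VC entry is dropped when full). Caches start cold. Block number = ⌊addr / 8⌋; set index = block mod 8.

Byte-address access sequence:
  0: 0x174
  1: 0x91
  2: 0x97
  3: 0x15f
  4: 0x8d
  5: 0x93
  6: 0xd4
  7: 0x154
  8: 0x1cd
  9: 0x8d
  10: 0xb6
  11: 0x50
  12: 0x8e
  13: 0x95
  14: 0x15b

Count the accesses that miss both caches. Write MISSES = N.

MISSES = 9

0: 0x174 (blk 46, set 6) → MISS  vc=[]
1: 0x91 (blk 18, set 2) → MISS  vc=[]
2: 0x97 (blk 18, set 2) → L1-HIT  vc=[]
3: 0x15f (blk 43, set 3) → MISS  vc=[]
4: 0x8d (blk 17, set 1) → MISS  vc=[]
5: 0x93 (blk 18, set 2) → L1-HIT  vc=[]
6: 0xd4 (blk 26, set 2) → MISS  vc=[18]
7: 0x154 (blk 42, set 2) → MISS  vc=[18, 26]
8: 0x1cd (blk 57, set 1) → MISS  vc=[18, 26, 17]
9: 0x8d (blk 17, set 1) → VC-HIT  vc=[18, 26, 57]
10: 0xb6 (blk 22, set 6) → MISS  vc=[18, 26, 57, 46]
11: 0x50 (blk 10, set 2) → MISS  vc=[18, 26, 57, 46, 42]
12: 0x8e (blk 17, set 1) → L1-HIT  vc=[18, 26, 57, 46, 42]
13: 0x95 (blk 18, set 2) → VC-HIT  vc=[10, 26, 57, 46, 42]
14: 0x15b (blk 43, set 3) → L1-HIT  vc=[10, 26, 57, 46, 42]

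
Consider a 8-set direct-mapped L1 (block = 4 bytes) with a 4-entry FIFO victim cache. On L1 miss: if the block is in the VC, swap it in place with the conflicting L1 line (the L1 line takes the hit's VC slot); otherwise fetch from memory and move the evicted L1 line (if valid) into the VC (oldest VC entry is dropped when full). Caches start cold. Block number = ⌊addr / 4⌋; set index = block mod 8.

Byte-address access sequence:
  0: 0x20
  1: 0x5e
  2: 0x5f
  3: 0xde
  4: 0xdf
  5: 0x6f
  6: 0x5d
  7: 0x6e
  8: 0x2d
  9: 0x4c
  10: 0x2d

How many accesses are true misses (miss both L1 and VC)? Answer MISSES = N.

MISSES = 6

  [0] addr=0x20 blk=8 s=0: MISS | VC []
  [1] addr=0x5e blk=23 s=7: MISS | VC []
  [2] addr=0x5f blk=23 s=7: L1-HIT | VC []
  [3] addr=0xde blk=55 s=7: MISS | VC [23]
  [4] addr=0xdf blk=55 s=7: L1-HIT | VC [23]
  [5] addr=0x6f blk=27 s=3: MISS | VC [23]
  [6] addr=0x5d blk=23 s=7: VC-HIT | VC [55]
  [7] addr=0x6e blk=27 s=3: L1-HIT | VC [55]
  [8] addr=0x2d blk=11 s=3: MISS | VC [55, 27]
  [9] addr=0x4c blk=19 s=3: MISS | VC [55, 27, 11]
  [10] addr=0x2d blk=11 s=3: VC-HIT | VC [55, 27, 19]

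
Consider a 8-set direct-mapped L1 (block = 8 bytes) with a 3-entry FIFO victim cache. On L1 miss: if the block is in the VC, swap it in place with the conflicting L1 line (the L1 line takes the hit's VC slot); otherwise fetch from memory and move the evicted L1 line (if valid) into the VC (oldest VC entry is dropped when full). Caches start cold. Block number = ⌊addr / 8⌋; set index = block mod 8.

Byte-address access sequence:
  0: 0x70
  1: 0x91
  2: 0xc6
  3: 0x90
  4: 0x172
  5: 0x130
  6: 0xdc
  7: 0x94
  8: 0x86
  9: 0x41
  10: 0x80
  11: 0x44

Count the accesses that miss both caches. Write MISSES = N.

#0 0x70→b14/s6 MISS; vc=[]
#1 0x91→b18/s2 MISS; vc=[]
#2 0xc6→b24/s0 MISS; vc=[]
#3 0x90→b18/s2 L1-HIT; vc=[]
#4 0x172→b46/s6 MISS; vc=[14]
#5 0x130→b38/s6 MISS; vc=[14,46]
#6 0xdc→b27/s3 MISS; vc=[14,46]
#7 0x94→b18/s2 L1-HIT; vc=[14,46]
#8 0x86→b16/s0 MISS; vc=[14,46,24]
#9 0x41→b8/s0 MISS; vc=[46,24,16]
#10 0x80→b16/s0 VC-HIT; vc=[46,24,8]
#11 0x44→b8/s0 VC-HIT; vc=[46,24,16]

MISSES = 8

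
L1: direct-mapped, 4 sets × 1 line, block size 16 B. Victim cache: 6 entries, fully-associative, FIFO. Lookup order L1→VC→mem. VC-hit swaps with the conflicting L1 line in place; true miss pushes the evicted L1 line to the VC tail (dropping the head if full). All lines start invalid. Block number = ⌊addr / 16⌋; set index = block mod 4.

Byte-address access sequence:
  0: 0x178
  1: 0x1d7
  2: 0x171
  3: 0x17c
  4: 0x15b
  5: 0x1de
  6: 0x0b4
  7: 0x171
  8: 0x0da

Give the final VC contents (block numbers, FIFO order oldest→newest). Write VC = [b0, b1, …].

  [0] addr=0x178 blk=23 s=3: MISS | VC []
  [1] addr=0x1d7 blk=29 s=1: MISS | VC []
  [2] addr=0x171 blk=23 s=3: L1-HIT | VC []
  [3] addr=0x17c blk=23 s=3: L1-HIT | VC []
  [4] addr=0x15b blk=21 s=1: MISS | VC [29]
  [5] addr=0x1de blk=29 s=1: VC-HIT | VC [21]
  [6] addr=0xb4 blk=11 s=3: MISS | VC [21, 23]
  [7] addr=0x171 blk=23 s=3: VC-HIT | VC [21, 11]
  [8] addr=0xda blk=13 s=1: MISS | VC [21, 11, 29]

VC = [21, 11, 29]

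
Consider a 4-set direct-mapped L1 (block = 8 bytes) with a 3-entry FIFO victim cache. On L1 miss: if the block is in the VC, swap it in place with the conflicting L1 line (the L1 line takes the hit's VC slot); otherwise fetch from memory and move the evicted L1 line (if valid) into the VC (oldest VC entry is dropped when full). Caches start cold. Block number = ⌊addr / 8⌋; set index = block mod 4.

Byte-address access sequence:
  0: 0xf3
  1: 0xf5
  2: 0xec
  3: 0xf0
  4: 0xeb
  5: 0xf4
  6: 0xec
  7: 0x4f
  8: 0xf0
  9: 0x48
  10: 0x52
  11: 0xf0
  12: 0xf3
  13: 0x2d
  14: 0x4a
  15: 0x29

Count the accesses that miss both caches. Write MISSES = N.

0: 0xf3 (blk 30, set 2) → MISS  vc=[]
1: 0xf5 (blk 30, set 2) → L1-HIT  vc=[]
2: 0xec (blk 29, set 1) → MISS  vc=[]
3: 0xf0 (blk 30, set 2) → L1-HIT  vc=[]
4: 0xeb (blk 29, set 1) → L1-HIT  vc=[]
5: 0xf4 (blk 30, set 2) → L1-HIT  vc=[]
6: 0xec (blk 29, set 1) → L1-HIT  vc=[]
7: 0x4f (blk 9, set 1) → MISS  vc=[29]
8: 0xf0 (blk 30, set 2) → L1-HIT  vc=[29]
9: 0x48 (blk 9, set 1) → L1-HIT  vc=[29]
10: 0x52 (blk 10, set 2) → MISS  vc=[29, 30]
11: 0xf0 (blk 30, set 2) → VC-HIT  vc=[29, 10]
12: 0xf3 (blk 30, set 2) → L1-HIT  vc=[29, 10]
13: 0x2d (blk 5, set 1) → MISS  vc=[29, 10, 9]
14: 0x4a (blk 9, set 1) → VC-HIT  vc=[29, 10, 5]
15: 0x29 (blk 5, set 1) → VC-HIT  vc=[29, 10, 9]

MISSES = 5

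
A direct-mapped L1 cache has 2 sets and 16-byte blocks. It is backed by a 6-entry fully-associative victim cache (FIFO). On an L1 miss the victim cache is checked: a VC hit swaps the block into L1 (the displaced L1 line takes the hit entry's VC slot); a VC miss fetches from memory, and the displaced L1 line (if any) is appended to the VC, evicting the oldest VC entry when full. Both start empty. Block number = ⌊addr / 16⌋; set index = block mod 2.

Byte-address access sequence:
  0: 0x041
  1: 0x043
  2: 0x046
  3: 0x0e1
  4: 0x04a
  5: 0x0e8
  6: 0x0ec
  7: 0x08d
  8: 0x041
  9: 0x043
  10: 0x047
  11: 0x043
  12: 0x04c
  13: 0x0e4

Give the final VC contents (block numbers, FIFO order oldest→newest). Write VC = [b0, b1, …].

#0 0x41→b4/s0 MISS; vc=[]
#1 0x43→b4/s0 L1-HIT; vc=[]
#2 0x46→b4/s0 L1-HIT; vc=[]
#3 0xe1→b14/s0 MISS; vc=[4]
#4 0x4a→b4/s0 VC-HIT; vc=[14]
#5 0xe8→b14/s0 VC-HIT; vc=[4]
#6 0xec→b14/s0 L1-HIT; vc=[4]
#7 0x8d→b8/s0 MISS; vc=[4,14]
#8 0x41→b4/s0 VC-HIT; vc=[8,14]
#9 0x43→b4/s0 L1-HIT; vc=[8,14]
#10 0x47→b4/s0 L1-HIT; vc=[8,14]
#11 0x43→b4/s0 L1-HIT; vc=[8,14]
#12 0x4c→b4/s0 L1-HIT; vc=[8,14]
#13 0xe4→b14/s0 VC-HIT; vc=[8,4]

VC = [8, 4]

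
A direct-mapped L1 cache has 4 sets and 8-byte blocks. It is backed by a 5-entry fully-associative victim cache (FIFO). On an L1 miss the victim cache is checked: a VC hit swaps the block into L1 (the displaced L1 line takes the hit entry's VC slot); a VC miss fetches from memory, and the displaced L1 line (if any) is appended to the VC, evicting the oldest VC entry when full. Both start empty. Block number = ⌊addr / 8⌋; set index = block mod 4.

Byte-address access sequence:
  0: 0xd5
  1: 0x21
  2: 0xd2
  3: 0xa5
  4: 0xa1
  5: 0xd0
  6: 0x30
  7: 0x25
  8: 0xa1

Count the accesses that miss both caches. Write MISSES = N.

MISSES = 4

#0 0xd5→b26/s2 MISS; vc=[]
#1 0x21→b4/s0 MISS; vc=[]
#2 0xd2→b26/s2 L1-HIT; vc=[]
#3 0xa5→b20/s0 MISS; vc=[4]
#4 0xa1→b20/s0 L1-HIT; vc=[4]
#5 0xd0→b26/s2 L1-HIT; vc=[4]
#6 0x30→b6/s2 MISS; vc=[4,26]
#7 0x25→b4/s0 VC-HIT; vc=[20,26]
#8 0xa1→b20/s0 VC-HIT; vc=[4,26]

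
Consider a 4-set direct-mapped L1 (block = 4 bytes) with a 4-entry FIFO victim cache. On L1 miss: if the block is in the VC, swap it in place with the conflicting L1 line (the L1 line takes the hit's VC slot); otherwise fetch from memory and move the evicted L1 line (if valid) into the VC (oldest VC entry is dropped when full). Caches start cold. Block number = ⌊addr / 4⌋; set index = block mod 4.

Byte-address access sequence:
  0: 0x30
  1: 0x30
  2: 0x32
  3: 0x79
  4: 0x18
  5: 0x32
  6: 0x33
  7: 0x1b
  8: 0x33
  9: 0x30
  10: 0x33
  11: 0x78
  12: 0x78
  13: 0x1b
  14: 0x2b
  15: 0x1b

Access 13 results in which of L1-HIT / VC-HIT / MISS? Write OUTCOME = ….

OUTCOME = VC-HIT

  [0] addr=0x30 blk=12 s=0: MISS | VC []
  [1] addr=0x30 blk=12 s=0: L1-HIT | VC []
  [2] addr=0x32 blk=12 s=0: L1-HIT | VC []
  [3] addr=0x79 blk=30 s=2: MISS | VC []
  [4] addr=0x18 blk=6 s=2: MISS | VC [30]
  [5] addr=0x32 blk=12 s=0: L1-HIT | VC [30]
  [6] addr=0x33 blk=12 s=0: L1-HIT | VC [30]
  [7] addr=0x1b blk=6 s=2: L1-HIT | VC [30]
  [8] addr=0x33 blk=12 s=0: L1-HIT | VC [30]
  [9] addr=0x30 blk=12 s=0: L1-HIT | VC [30]
  [10] addr=0x33 blk=12 s=0: L1-HIT | VC [30]
  [11] addr=0x78 blk=30 s=2: VC-HIT | VC [6]
  [12] addr=0x78 blk=30 s=2: L1-HIT | VC [6]
  [13] addr=0x1b blk=6 s=2: VC-HIT | VC [30]
  [14] addr=0x2b blk=10 s=2: MISS | VC [30, 6]
  [15] addr=0x1b blk=6 s=2: VC-HIT | VC [30, 10]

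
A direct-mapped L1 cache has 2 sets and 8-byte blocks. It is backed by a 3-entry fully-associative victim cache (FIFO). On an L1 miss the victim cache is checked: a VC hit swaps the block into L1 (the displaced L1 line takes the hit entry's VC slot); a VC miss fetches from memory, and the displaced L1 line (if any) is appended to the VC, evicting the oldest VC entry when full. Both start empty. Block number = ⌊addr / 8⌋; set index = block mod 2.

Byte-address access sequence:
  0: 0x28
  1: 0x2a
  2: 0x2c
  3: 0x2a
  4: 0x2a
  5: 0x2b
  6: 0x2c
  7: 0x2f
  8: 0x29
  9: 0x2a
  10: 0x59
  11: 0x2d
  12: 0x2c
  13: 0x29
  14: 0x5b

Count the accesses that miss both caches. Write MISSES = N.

MISSES = 2

0: 0x28 (blk 5, set 1) → MISS  vc=[]
1: 0x2a (blk 5, set 1) → L1-HIT  vc=[]
2: 0x2c (blk 5, set 1) → L1-HIT  vc=[]
3: 0x2a (blk 5, set 1) → L1-HIT  vc=[]
4: 0x2a (blk 5, set 1) → L1-HIT  vc=[]
5: 0x2b (blk 5, set 1) → L1-HIT  vc=[]
6: 0x2c (blk 5, set 1) → L1-HIT  vc=[]
7: 0x2f (blk 5, set 1) → L1-HIT  vc=[]
8: 0x29 (blk 5, set 1) → L1-HIT  vc=[]
9: 0x2a (blk 5, set 1) → L1-HIT  vc=[]
10: 0x59 (blk 11, set 1) → MISS  vc=[5]
11: 0x2d (blk 5, set 1) → VC-HIT  vc=[11]
12: 0x2c (blk 5, set 1) → L1-HIT  vc=[11]
13: 0x29 (blk 5, set 1) → L1-HIT  vc=[11]
14: 0x5b (blk 11, set 1) → VC-HIT  vc=[5]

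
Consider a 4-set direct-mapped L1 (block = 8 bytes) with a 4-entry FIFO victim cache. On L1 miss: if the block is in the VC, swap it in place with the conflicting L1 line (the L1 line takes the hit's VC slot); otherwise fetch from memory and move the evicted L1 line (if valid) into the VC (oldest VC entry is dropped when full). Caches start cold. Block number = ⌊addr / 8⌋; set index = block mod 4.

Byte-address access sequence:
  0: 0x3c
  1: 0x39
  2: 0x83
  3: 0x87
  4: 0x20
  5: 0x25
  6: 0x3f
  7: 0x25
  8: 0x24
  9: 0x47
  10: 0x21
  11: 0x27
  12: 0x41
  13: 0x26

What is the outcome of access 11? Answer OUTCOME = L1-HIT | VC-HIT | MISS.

0: 0x3c (blk 7, set 3) → MISS  vc=[]
1: 0x39 (blk 7, set 3) → L1-HIT  vc=[]
2: 0x83 (blk 16, set 0) → MISS  vc=[]
3: 0x87 (blk 16, set 0) → L1-HIT  vc=[]
4: 0x20 (blk 4, set 0) → MISS  vc=[16]
5: 0x25 (blk 4, set 0) → L1-HIT  vc=[16]
6: 0x3f (blk 7, set 3) → L1-HIT  vc=[16]
7: 0x25 (blk 4, set 0) → L1-HIT  vc=[16]
8: 0x24 (blk 4, set 0) → L1-HIT  vc=[16]
9: 0x47 (blk 8, set 0) → MISS  vc=[16, 4]
10: 0x21 (blk 4, set 0) → VC-HIT  vc=[16, 8]
11: 0x27 (blk 4, set 0) → L1-HIT  vc=[16, 8]
12: 0x41 (blk 8, set 0) → VC-HIT  vc=[16, 4]
13: 0x26 (blk 4, set 0) → VC-HIT  vc=[16, 8]

OUTCOME = L1-HIT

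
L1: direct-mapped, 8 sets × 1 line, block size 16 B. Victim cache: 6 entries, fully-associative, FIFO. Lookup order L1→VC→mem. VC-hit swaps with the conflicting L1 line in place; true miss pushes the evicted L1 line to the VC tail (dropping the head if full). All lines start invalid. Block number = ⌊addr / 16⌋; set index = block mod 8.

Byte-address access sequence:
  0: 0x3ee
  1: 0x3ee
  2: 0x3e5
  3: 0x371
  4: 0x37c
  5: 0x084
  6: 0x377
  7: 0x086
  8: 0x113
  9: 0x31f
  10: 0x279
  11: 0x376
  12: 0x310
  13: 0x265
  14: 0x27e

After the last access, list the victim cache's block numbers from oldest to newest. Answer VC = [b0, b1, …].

0: 0x3ee (blk 62, set 6) → MISS  vc=[]
1: 0x3ee (blk 62, set 6) → L1-HIT  vc=[]
2: 0x3e5 (blk 62, set 6) → L1-HIT  vc=[]
3: 0x371 (blk 55, set 7) → MISS  vc=[]
4: 0x37c (blk 55, set 7) → L1-HIT  vc=[]
5: 0x84 (blk 8, set 0) → MISS  vc=[]
6: 0x377 (blk 55, set 7) → L1-HIT  vc=[]
7: 0x86 (blk 8, set 0) → L1-HIT  vc=[]
8: 0x113 (blk 17, set 1) → MISS  vc=[]
9: 0x31f (blk 49, set 1) → MISS  vc=[17]
10: 0x279 (blk 39, set 7) → MISS  vc=[17, 55]
11: 0x376 (blk 55, set 7) → VC-HIT  vc=[17, 39]
12: 0x310 (blk 49, set 1) → L1-HIT  vc=[17, 39]
13: 0x265 (blk 38, set 6) → MISS  vc=[17, 39, 62]
14: 0x27e (blk 39, set 7) → VC-HIT  vc=[17, 55, 62]

VC = [17, 55, 62]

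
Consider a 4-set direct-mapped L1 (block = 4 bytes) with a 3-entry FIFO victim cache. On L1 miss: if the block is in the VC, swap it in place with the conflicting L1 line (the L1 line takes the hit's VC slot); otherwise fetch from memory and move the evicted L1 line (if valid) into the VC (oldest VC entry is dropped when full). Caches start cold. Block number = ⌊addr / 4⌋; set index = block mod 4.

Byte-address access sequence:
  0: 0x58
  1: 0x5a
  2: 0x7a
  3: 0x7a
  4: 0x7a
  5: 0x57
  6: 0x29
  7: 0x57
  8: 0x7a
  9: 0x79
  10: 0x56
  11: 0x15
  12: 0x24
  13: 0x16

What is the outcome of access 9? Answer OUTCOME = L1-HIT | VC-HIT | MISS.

OUTCOME = L1-HIT

0: 0x58 (blk 22, set 2) → MISS  vc=[]
1: 0x5a (blk 22, set 2) → L1-HIT  vc=[]
2: 0x7a (blk 30, set 2) → MISS  vc=[22]
3: 0x7a (blk 30, set 2) → L1-HIT  vc=[22]
4: 0x7a (blk 30, set 2) → L1-HIT  vc=[22]
5: 0x57 (blk 21, set 1) → MISS  vc=[22]
6: 0x29 (blk 10, set 2) → MISS  vc=[22, 30]
7: 0x57 (blk 21, set 1) → L1-HIT  vc=[22, 30]
8: 0x7a (blk 30, set 2) → VC-HIT  vc=[22, 10]
9: 0x79 (blk 30, set 2) → L1-HIT  vc=[22, 10]
10: 0x56 (blk 21, set 1) → L1-HIT  vc=[22, 10]
11: 0x15 (blk 5, set 1) → MISS  vc=[22, 10, 21]
12: 0x24 (blk 9, set 1) → MISS  vc=[10, 21, 5]
13: 0x16 (blk 5, set 1) → VC-HIT  vc=[10, 21, 9]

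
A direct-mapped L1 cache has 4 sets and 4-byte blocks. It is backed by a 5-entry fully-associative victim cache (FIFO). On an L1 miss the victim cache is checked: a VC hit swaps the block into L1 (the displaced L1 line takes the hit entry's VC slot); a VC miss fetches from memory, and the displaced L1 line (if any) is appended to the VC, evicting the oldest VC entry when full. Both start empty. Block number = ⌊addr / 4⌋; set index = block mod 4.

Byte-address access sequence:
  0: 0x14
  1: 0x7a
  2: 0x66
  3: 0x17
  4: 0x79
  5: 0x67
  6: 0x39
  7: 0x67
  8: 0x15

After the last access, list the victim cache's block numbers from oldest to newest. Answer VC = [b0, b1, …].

VC = [25, 30]

0: 0x14 (blk 5, set 1) → MISS  vc=[]
1: 0x7a (blk 30, set 2) → MISS  vc=[]
2: 0x66 (blk 25, set 1) → MISS  vc=[5]
3: 0x17 (blk 5, set 1) → VC-HIT  vc=[25]
4: 0x79 (blk 30, set 2) → L1-HIT  vc=[25]
5: 0x67 (blk 25, set 1) → VC-HIT  vc=[5]
6: 0x39 (blk 14, set 2) → MISS  vc=[5, 30]
7: 0x67 (blk 25, set 1) → L1-HIT  vc=[5, 30]
8: 0x15 (blk 5, set 1) → VC-HIT  vc=[25, 30]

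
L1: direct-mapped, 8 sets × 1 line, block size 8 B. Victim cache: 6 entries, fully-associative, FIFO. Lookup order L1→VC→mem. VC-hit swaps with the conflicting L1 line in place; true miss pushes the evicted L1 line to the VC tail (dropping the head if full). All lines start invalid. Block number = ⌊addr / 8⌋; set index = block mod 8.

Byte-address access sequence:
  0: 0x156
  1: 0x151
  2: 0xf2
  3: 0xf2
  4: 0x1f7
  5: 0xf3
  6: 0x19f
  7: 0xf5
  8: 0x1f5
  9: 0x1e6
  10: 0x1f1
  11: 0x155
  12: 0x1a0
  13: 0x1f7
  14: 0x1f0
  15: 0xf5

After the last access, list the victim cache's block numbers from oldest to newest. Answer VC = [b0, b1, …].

#0 0x156→b42/s2 MISS; vc=[]
#1 0x151→b42/s2 L1-HIT; vc=[]
#2 0xf2→b30/s6 MISS; vc=[]
#3 0xf2→b30/s6 L1-HIT; vc=[]
#4 0x1f7→b62/s6 MISS; vc=[30]
#5 0xf3→b30/s6 VC-HIT; vc=[62]
#6 0x19f→b51/s3 MISS; vc=[62]
#7 0xf5→b30/s6 L1-HIT; vc=[62]
#8 0x1f5→b62/s6 VC-HIT; vc=[30]
#9 0x1e6→b60/s4 MISS; vc=[30]
#10 0x1f1→b62/s6 L1-HIT; vc=[30]
#11 0x155→b42/s2 L1-HIT; vc=[30]
#12 0x1a0→b52/s4 MISS; vc=[30,60]
#13 0x1f7→b62/s6 L1-HIT; vc=[30,60]
#14 0x1f0→b62/s6 L1-HIT; vc=[30,60]
#15 0xf5→b30/s6 VC-HIT; vc=[62,60]

VC = [62, 60]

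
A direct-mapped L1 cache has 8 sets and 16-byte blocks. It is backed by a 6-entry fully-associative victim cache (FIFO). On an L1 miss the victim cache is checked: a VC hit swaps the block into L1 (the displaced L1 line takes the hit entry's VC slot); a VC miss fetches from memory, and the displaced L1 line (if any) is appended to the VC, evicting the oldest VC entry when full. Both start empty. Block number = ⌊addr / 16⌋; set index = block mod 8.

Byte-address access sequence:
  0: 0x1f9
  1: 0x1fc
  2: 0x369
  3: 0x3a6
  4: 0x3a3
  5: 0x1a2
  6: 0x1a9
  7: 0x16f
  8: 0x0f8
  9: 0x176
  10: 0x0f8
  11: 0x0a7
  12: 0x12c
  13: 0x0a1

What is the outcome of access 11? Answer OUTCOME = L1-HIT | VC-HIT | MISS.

OUTCOME = MISS

  [0] addr=0x1f9 blk=31 s=7: MISS | VC []
  [1] addr=0x1fc blk=31 s=7: L1-HIT | VC []
  [2] addr=0x369 blk=54 s=6: MISS | VC []
  [3] addr=0x3a6 blk=58 s=2: MISS | VC []
  [4] addr=0x3a3 blk=58 s=2: L1-HIT | VC []
  [5] addr=0x1a2 blk=26 s=2: MISS | VC [58]
  [6] addr=0x1a9 blk=26 s=2: L1-HIT | VC [58]
  [7] addr=0x16f blk=22 s=6: MISS | VC [58, 54]
  [8] addr=0xf8 blk=15 s=7: MISS | VC [58, 54, 31]
  [9] addr=0x176 blk=23 s=7: MISS | VC [58, 54, 31, 15]
  [10] addr=0xf8 blk=15 s=7: VC-HIT | VC [58, 54, 31, 23]
  [11] addr=0xa7 blk=10 s=2: MISS | VC [58, 54, 31, 23, 26]
  [12] addr=0x12c blk=18 s=2: MISS | VC [58, 54, 31, 23, 26, 10]
  [13] addr=0xa1 blk=10 s=2: VC-HIT | VC [58, 54, 31, 23, 26, 18]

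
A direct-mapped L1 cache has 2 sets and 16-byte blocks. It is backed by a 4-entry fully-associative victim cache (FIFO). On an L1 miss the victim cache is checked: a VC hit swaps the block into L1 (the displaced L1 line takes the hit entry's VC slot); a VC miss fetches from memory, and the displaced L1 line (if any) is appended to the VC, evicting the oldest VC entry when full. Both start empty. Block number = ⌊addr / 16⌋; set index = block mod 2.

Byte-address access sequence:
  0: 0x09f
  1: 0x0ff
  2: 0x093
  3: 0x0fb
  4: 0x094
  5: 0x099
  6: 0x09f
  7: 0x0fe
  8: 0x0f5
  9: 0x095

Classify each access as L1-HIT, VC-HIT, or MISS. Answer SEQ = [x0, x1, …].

SEQ = [MISS, MISS, VC-HIT, VC-HIT, VC-HIT, L1-HIT, L1-HIT, VC-HIT, L1-HIT, VC-HIT]

#0 0x9f→b9/s1 MISS; vc=[]
#1 0xff→b15/s1 MISS; vc=[9]
#2 0x93→b9/s1 VC-HIT; vc=[15]
#3 0xfb→b15/s1 VC-HIT; vc=[9]
#4 0x94→b9/s1 VC-HIT; vc=[15]
#5 0x99→b9/s1 L1-HIT; vc=[15]
#6 0x9f→b9/s1 L1-HIT; vc=[15]
#7 0xfe→b15/s1 VC-HIT; vc=[9]
#8 0xf5→b15/s1 L1-HIT; vc=[9]
#9 0x95→b9/s1 VC-HIT; vc=[15]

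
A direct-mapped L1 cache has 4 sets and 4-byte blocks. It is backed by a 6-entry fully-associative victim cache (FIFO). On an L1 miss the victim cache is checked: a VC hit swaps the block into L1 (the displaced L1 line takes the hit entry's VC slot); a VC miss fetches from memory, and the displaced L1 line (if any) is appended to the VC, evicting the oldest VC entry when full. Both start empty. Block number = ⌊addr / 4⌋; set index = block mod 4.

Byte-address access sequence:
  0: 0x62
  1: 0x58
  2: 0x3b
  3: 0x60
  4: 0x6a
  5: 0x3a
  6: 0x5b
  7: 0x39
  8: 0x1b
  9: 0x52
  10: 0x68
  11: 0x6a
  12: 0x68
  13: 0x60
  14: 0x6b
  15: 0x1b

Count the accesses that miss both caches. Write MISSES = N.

0: 0x62 (blk 24, set 0) → MISS  vc=[]
1: 0x58 (blk 22, set 2) → MISS  vc=[]
2: 0x3b (blk 14, set 2) → MISS  vc=[22]
3: 0x60 (blk 24, set 0) → L1-HIT  vc=[22]
4: 0x6a (blk 26, set 2) → MISS  vc=[22, 14]
5: 0x3a (blk 14, set 2) → VC-HIT  vc=[22, 26]
6: 0x5b (blk 22, set 2) → VC-HIT  vc=[14, 26]
7: 0x39 (blk 14, set 2) → VC-HIT  vc=[22, 26]
8: 0x1b (blk 6, set 2) → MISS  vc=[22, 26, 14]
9: 0x52 (blk 20, set 0) → MISS  vc=[22, 26, 14, 24]
10: 0x68 (blk 26, set 2) → VC-HIT  vc=[22, 6, 14, 24]
11: 0x6a (blk 26, set 2) → L1-HIT  vc=[22, 6, 14, 24]
12: 0x68 (blk 26, set 2) → L1-HIT  vc=[22, 6, 14, 24]
13: 0x60 (blk 24, set 0) → VC-HIT  vc=[22, 6, 14, 20]
14: 0x6b (blk 26, set 2) → L1-HIT  vc=[22, 6, 14, 20]
15: 0x1b (blk 6, set 2) → VC-HIT  vc=[22, 26, 14, 20]

MISSES = 6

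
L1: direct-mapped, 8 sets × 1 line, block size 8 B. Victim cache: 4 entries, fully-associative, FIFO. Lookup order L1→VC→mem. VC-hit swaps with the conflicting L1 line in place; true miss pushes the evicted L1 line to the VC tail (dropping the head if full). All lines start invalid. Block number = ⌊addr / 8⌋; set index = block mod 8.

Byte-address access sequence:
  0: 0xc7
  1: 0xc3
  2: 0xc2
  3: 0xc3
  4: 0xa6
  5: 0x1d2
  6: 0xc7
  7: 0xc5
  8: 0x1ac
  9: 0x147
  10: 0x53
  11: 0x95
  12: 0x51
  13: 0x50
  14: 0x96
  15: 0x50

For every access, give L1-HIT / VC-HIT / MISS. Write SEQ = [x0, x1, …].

#0 0xc7→b24/s0 MISS; vc=[]
#1 0xc3→b24/s0 L1-HIT; vc=[]
#2 0xc2→b24/s0 L1-HIT; vc=[]
#3 0xc3→b24/s0 L1-HIT; vc=[]
#4 0xa6→b20/s4 MISS; vc=[]
#5 0x1d2→b58/s2 MISS; vc=[]
#6 0xc7→b24/s0 L1-HIT; vc=[]
#7 0xc5→b24/s0 L1-HIT; vc=[]
#8 0x1ac→b53/s5 MISS; vc=[]
#9 0x147→b40/s0 MISS; vc=[24]
#10 0x53→b10/s2 MISS; vc=[24,58]
#11 0x95→b18/s2 MISS; vc=[24,58,10]
#12 0x51→b10/s2 VC-HIT; vc=[24,58,18]
#13 0x50→b10/s2 L1-HIT; vc=[24,58,18]
#14 0x96→b18/s2 VC-HIT; vc=[24,58,10]
#15 0x50→b10/s2 VC-HIT; vc=[24,58,18]

SEQ = [MISS, L1-HIT, L1-HIT, L1-HIT, MISS, MISS, L1-HIT, L1-HIT, MISS, MISS, MISS, MISS, VC-HIT, L1-HIT, VC-HIT, VC-HIT]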